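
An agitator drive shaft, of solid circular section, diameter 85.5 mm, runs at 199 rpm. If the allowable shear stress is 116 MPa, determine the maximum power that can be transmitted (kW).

297 kW

J = πd⁴/32 = π(0.0855)⁴/32 = 5.246×10^-6 m⁴.
T_max = τ_allow·J/r = 1.16×10^8 × 5.246×10^-6 / 0.0428 = 14240 N·m.
ω = 2π·199/60 = 20.84 rad/s, so P_max = T_max·ω = 2.967×10^5 W.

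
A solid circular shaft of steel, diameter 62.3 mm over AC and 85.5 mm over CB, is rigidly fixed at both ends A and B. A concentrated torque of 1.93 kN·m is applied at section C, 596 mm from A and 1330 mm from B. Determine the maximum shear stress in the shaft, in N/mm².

15.7 N/mm²

Compatibility: T_A·a/J_AC = T_B·b/J_CB with T_A + T_B = T₀.
J_AC = 1.48×10^-6 m⁴, J_CB = 5.25×10^-6 m⁴, so T_A = T₀·(J_AC/a)/((J_AC/a)+(J_CB/b)) = 745.3 N·m, T_B = 1185 N·m.
τ in each portion: τ_AC = 1.57×10^7 Pa, τ_CB = 9.65×10^6 Pa; maximum is in AC.
τ_max = T_AC·r/J = 745.3·0.0311/1.48×10^-6 = 1.570×10^7 Pa.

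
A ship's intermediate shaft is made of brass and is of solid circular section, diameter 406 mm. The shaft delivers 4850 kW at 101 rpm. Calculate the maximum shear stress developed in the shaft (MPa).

34.9 MPa

ω = 2π·101/60 = 10.58 rad/s, so T = P/ω = 4850×10³ / 10.58 = 458600 N·m.
J = πd⁴/32 = π(0.406)⁴/32 = 2.667×10^-3 m⁴.
τ_max = T·r/J = 458600 × 0.203 / 2.667×10^-3 = 3.490×10^7 Pa.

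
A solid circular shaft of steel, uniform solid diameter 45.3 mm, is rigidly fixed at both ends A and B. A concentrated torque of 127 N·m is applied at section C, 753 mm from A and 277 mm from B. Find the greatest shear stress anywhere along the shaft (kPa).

5090 kPa

With uniform GJ and both ends fixed, compatibility θ_AC = θ_CB gives T_A·a = T_B·b, together with T_A + T_B = T₀.
T_A = T₀·b/(a+b) = 127.0·277/1030 = 34.15 N·m; T_B = 92.85 N·m.
τ in each portion: τ_AC = 1.87×10^6 Pa, τ_CB = 5.09×10^6 Pa; maximum is in CB.
τ_max = T_CB·r/J = 92.85·0.0226/4.13×10^-7 = 5.087×10^6 Pa.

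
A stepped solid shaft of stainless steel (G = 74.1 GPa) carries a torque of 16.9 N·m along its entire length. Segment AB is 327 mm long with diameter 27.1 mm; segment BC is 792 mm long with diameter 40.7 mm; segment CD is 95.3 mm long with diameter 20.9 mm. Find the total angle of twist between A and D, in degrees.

J_AB = π(0.0271)⁴/32 = 5.30×10^-8 m⁴; J_BC = π(0.0407)⁴/32 = 2.69×10^-7 m⁴; J_CD = π(0.0209)⁴/32 = 1.87×10^-8 m⁴.
θ = (T/G)·Σ L_i/J_i = (16.90/74.1×10⁹)·(0.327/5.30×10^-8 + 0.792/2.69×10^-7 + 0.0953/1.87×10^-8) = 3.239×10^-3 rad.

0.186°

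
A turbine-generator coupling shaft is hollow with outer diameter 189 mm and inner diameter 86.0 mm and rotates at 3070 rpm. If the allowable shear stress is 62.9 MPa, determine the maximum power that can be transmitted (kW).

25700 kW

J = π(d_o⁴ − d_i⁴)/32 = π(0.189⁴ − 0.0860⁴)/32 = 1.199×10^-4 m⁴.
T_max = τ_allow·J/r = 6.29×10^7 × 1.199×10^-4 / 0.0945 = 79810 N·m.
ω = 2π·3070/60 = 321.5 rad/s, so P_max = T_max·ω = 2.566×10^7 W.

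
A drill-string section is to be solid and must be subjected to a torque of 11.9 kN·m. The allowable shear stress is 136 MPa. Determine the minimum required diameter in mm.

76.4 mm

For a solid shaft τ_max = 16T/(πd³), so d = (16T/(π τ_allow))^(1/3) = (16·11900/(π·1.36×10^8))^(1/3) = 0.07638 m.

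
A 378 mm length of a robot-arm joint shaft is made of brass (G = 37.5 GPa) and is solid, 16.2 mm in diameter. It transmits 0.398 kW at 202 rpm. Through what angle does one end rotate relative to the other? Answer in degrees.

ω = 2π·202/60 = 21.15 rad/s, so T = P/ω = 0.398×10³ / 21.15 = 18.81 N·m.
J = πd⁴/32 = π(0.0162)⁴/32 = 6.762×10^-9 m⁴.
θ = T·L/(G·J) = 18.81 × 0.378 / (37.5×10⁹ × 6.762×10^-9) = 0.02805 rad.

1.61°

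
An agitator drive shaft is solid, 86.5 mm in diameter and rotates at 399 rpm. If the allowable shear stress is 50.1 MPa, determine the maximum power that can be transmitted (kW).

J = πd⁴/32 = π(0.0865)⁴/32 = 5.496×10^-6 m⁴.
T_max = τ_allow·J/r = 5.01×10^7 × 5.496×10^-6 / 0.0432 = 6367 N·m.
ω = 2π·399/60 = 41.78 rad/s, so P_max = T_max·ω = 2.660×10^5 W.

266 kW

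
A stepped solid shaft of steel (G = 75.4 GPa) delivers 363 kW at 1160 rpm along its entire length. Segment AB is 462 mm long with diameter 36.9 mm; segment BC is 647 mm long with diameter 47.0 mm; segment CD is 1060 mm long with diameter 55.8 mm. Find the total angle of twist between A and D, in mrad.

ω = 2π·1160/60 = 121.5 rad/s, so T = P/ω = 363×10³ / 121.5 = 2988 N·m.
J_AB = π(0.0369)⁴/32 = 1.82×10^-7 m⁴; J_BC = π(0.0470)⁴/32 = 4.79×10^-7 m⁴; J_CD = π(0.0558)⁴/32 = 9.52×10^-7 m⁴.
θ = (T/G)·Σ L_i/J_i = (2988/75.4×10⁹)·(0.462/1.82×10^-7 + 0.647/4.79×10^-7 + 1.06/9.52×10^-7) = 0.1983 rad.

198 mrad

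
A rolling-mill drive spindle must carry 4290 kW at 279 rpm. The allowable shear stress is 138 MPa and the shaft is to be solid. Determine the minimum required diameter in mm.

ω = 2π·279/60 = 29.22 rad/s, so T = P/ω = 4290×10³ / 29.22 = 146800 N·m.
For a solid shaft τ_max = 16T/(πd³), so d = (16T/(π τ_allow))^(1/3) = (16·146800/(π·1.38×10^8))^(1/3) = 0.1756 m.

176 mm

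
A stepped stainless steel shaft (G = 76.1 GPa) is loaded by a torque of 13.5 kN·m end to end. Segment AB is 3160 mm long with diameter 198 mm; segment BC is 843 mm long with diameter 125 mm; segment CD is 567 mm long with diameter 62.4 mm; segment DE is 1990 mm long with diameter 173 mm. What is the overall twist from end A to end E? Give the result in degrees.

J_AB = π(0.198)⁴/32 = 1.51×10^-4 m⁴; J_BC = π(0.125)⁴/32 = 2.40×10^-5 m⁴; J_CD = π(0.0624)⁴/32 = 1.49×10^-6 m⁴; J_DE = π(0.173)⁴/32 = 8.79×10^-5 m⁴.
θ = (T/G)·Σ L_i/J_i = (13500/76.1×10⁹)·(3.16/1.51×10^-4 + 0.843/2.40×10^-5 + 0.567/1.49×10^-6 + 1.99/8.79×10^-5) = 0.08155 rad.

4.67°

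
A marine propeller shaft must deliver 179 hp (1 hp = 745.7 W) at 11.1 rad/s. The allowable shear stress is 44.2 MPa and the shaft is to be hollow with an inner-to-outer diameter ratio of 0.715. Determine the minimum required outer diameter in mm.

ω = 11.1 rad/s, so T = P/ω = 179×745.7 / 11.10 = 12030 N·m.
For a hollow shaft with d_i/d_o = 0.715: τ_max = 16T/(π d_o³ (1−k⁴)), so d_o = [16T/(π τ_allow (1−k⁴))]^(1/3) = [16·12030/(π·4.42×10^7·0.7386)]^(1/3) = 0.1233 m.

123 mm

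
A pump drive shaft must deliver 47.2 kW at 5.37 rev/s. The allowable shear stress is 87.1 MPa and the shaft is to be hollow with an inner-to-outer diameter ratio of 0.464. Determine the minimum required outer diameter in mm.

ω = 2π·5.37 = 33.74 rad/s, so T = P/ω = 47.2×10³ / 33.74 = 1399 N·m.
For a hollow shaft with d_i/d_o = 0.464: τ_max = 16T/(π d_o³ (1−k⁴)), so d_o = [16T/(π τ_allow (1−k⁴))]^(1/3) = [16·1399/(π·8.71×10^7·0.9536)]^(1/3) = 0.04410 m.

44.1 mm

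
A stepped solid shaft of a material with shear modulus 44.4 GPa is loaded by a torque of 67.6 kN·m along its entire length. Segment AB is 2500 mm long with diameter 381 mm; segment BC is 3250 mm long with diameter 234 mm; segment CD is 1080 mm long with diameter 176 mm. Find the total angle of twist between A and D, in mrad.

36.1 mrad

J_AB = π(0.381)⁴/32 = 2.07×10^-3 m⁴; J_BC = π(0.234)⁴/32 = 2.94×10^-4 m⁴; J_CD = π(0.176)⁴/32 = 9.42×10^-5 m⁴.
θ = (T/G)·Σ L_i/J_i = (67600/44.4×10⁹)·(2.50/2.07×10^-3 + 3.25/2.94×10^-4 + 1.08/9.42×10^-5) = 0.03611 rad.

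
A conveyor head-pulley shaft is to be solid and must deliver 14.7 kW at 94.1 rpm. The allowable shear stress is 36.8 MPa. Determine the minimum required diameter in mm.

59.1 mm

ω = 2π·94.1/60 = 9.854 rad/s, so T = P/ω = 14.7×10³ / 9.854 = 1492 N·m.
For a solid shaft τ_max = 16T/(πd³), so d = (16T/(π τ_allow))^(1/3) = (16·1492/(π·3.68×10^7))^(1/3) = 0.05910 m.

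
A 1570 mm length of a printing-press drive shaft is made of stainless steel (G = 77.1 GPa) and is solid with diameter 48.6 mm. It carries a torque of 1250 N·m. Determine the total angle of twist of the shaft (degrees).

J = πd⁴/32 = π(0.0486)⁴/32 = 5.477×10^-7 m⁴.
θ = T·L/(G·J) = 1250 × 1.57 / (77.1×10⁹ × 5.477×10^-7) = 0.04647 rad.

2.66°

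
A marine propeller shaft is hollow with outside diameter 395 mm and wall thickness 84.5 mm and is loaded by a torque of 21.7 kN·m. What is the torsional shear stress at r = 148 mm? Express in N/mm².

J = π(d_o⁴ − d_i⁴)/32 = π(0.395⁴ − 0.226⁴)/32 = 2.134×10^-3 m⁴.
Shear stress varies linearly with radius: τ = T·r/J = 21700 × 0.148 / 2.134×10^-3 = 1.505×10^6 Pa.

1.51 N/mm²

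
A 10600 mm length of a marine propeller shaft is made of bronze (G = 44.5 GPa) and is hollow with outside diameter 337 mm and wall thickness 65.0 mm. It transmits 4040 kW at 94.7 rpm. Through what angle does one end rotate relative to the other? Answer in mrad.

89.4 mrad

ω = 2π·94.7/60 = 9.917 rad/s, so T = P/ω = 4040×10³ / 9.917 = 407400 N·m.
J = π(d_o⁴ − d_i⁴)/32 = π(0.337⁴ − 0.207⁴)/32 = 1.086×10^-3 m⁴.
θ = T·L/(G·J) = 407400 × 10.6 / (44.5×10⁹ × 1.086×10^-3) = 0.08936 rad.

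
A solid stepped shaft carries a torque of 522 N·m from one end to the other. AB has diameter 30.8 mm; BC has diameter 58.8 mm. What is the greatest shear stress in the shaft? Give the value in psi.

Under the same torque, τ_max = 16T/(πd³) is largest where d is smallest — segment AB (d = 30.8 mm).
τ_max = 16·522.0/(π·(0.0308)³) = 9.099×10^7 Pa.

13200 psi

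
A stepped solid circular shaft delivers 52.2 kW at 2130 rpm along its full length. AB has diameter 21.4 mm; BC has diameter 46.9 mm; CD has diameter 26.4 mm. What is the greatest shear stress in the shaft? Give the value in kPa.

122000 kPa

ω = 2π·2130/60 = 223.1 rad/s, so T = P/ω = 52.2×10³ / 223.1 = 234.0 N·m.
Under the same torque, τ_max = 16T/(πd³) is largest where d is smallest — segment AB (d = 21.4 mm).
τ_max = 16·234.0/(π·(0.0214)³) = 1.216×10^8 Pa.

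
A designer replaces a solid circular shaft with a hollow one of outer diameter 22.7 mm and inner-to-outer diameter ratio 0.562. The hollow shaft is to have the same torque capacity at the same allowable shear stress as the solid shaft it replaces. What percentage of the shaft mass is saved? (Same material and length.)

Equal τ_max and T ⇒ the solid shaft needs d_s³ = d_o³(1−k⁴), so d_s = 22.7·(1−0.562⁴)^(1/3) = 21.92 mm.
Area ratio A_h/A_s = d_o²(1−k²)/d_s² = (1−k²)/(1−k⁴)^(2/3) = 0.7338.
Mass saving = 1 − 0.7338 = 26.6 %.

26.6 %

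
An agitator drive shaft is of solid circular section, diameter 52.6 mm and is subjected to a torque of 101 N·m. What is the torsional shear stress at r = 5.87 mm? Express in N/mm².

0.789 N/mm²

J = πd⁴/32 = π(0.0526)⁴/32 = 7.515×10^-7 m⁴.
Shear stress varies linearly with radius: τ = T·r/J = 101.0 × 0.00587 / 7.515×10^-7 = 7.889×10^5 Pa.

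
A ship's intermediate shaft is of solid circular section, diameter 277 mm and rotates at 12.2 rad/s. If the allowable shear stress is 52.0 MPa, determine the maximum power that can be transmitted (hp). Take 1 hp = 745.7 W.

3550 hp

J = πd⁴/32 = π(0.277)⁴/32 = 5.780×10^-4 m⁴.
T_max = τ_allow·J/r = 5.20×10^7 × 5.780×10^-4 / 0.139 = 217000 N·m.
ω = 12.2 rad/s, so P_max = T_max·ω = 2.647×10^6 W.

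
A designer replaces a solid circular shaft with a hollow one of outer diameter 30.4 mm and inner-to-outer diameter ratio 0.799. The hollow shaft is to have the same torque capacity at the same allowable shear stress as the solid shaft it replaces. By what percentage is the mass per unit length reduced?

48.7 %

Equal τ_max and T ⇒ the solid shaft needs d_s³ = d_o³(1−k⁴), so d_s = 30.4·(1−0.799⁴)^(1/3) = 25.53 mm.
Area ratio A_h/A_s = d_o²(1−k²)/d_s² = (1−k²)/(1−k⁴)^(2/3) = 0.5126.
Mass saving = 1 − 0.5126 = 48.7 %.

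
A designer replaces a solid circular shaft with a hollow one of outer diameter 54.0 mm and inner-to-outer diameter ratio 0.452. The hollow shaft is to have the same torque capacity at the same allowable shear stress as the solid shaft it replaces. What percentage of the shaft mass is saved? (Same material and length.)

18.1 %

Equal τ_max and T ⇒ the solid shaft needs d_s³ = d_o³(1−k⁴), so d_s = 54.0·(1−0.452⁴)^(1/3) = 53.24 mm.
Area ratio A_h/A_s = d_o²(1−k²)/d_s² = (1−k²)/(1−k⁴)^(2/3) = 0.8186.
Mass saving = 1 − 0.8186 = 18.1 %.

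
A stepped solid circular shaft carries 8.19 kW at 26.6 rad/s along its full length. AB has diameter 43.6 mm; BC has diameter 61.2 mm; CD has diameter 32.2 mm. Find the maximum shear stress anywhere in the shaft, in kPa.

47000 kPa

ω = 26.6 rad/s, so T = P/ω = 8.19×10³ / 26.60 = 307.9 N·m.
Under the same torque, τ_max = 16T/(πd³) is largest where d is smallest — segment CD (d = 32.2 mm).
τ_max = 16·307.9/(π·(0.0322)³) = 4.697×10^7 Pa.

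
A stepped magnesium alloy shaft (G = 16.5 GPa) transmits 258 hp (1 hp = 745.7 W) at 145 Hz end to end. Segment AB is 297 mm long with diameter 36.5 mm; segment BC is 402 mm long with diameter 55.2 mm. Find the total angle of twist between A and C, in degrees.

ω = 2π·145 = 911.1 rad/s, so T = P/ω = 258×745.7 / 911.1 = 211.2 N·m.
J_AB = π(0.0365)⁴/32 = 1.74×10^-7 m⁴; J_BC = π(0.0552)⁴/32 = 9.11×10^-7 m⁴.
θ = (T/G)·Σ L_i/J_i = (211.2/16.5×10⁹)·(0.297/1.74×10^-7 + 0.402/9.11×10^-7) = 0.02746 rad.

1.57°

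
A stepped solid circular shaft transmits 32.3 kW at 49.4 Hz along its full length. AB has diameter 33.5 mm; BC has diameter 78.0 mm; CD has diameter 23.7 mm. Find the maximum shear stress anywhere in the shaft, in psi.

ω = 2π·49.4 = 310.4 rad/s, so T = P/ω = 32.3×10³ / 310.4 = 104.1 N·m.
Under the same torque, τ_max = 16T/(πd³) is largest where d is smallest — segment CD (d = 23.7 mm).
τ_max = 16·104.1/(π·(0.0237)³) = 3.981×10^7 Pa.

5770 psi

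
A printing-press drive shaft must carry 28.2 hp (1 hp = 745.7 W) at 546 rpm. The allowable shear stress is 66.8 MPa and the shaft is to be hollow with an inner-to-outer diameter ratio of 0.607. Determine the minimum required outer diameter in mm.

ω = 2π·546/60 = 57.18 rad/s, so T = P/ω = 28.2×745.7 / 57.18 = 367.8 N·m.
For a hollow shaft with d_i/d_o = 0.607: τ_max = 16T/(π d_o³ (1−k⁴)), so d_o = [16T/(π τ_allow (1−k⁴))]^(1/3) = [16·367.8/(π·6.68×10^7·0.8642)]^(1/3) = 0.03189 m.

31.9 mm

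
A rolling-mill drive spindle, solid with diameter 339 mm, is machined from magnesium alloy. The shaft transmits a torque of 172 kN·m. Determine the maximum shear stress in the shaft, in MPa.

22.5 MPa

J = πd⁴/32 = π(0.339)⁴/32 = 1.297×10^-3 m⁴.
τ_max = T·r/J = 172000 × 0.170 / 1.297×10^-3 = 2.249×10^7 Pa.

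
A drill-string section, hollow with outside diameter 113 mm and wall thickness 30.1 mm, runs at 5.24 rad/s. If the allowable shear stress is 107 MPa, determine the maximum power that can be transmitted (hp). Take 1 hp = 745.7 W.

203 hp

J = π(d_o⁴ − d_i⁴)/32 = π(0.113⁴ − 0.0528⁴)/32 = 1.524×10^-5 m⁴.
T_max = τ_allow·J/r = 1.07×10^8 × 1.524×10^-5 / 0.0565 = 28870 N·m.
ω = 5.24 rad/s, so P_max = T_max·ω = 1.513×10^5 W.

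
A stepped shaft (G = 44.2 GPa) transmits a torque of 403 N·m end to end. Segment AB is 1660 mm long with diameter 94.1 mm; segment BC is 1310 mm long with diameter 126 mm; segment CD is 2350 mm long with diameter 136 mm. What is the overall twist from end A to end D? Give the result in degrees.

0.177°

J_AB = π(0.0941)⁴/32 = 7.70×10^-6 m⁴; J_BC = π(0.126)⁴/32 = 2.47×10^-5 m⁴; J_CD = π(0.136)⁴/32 = 3.36×10^-5 m⁴.
θ = (T/G)·Σ L_i/J_i = (403.0/44.2×10⁹)·(1.66/7.70×10^-6 + 1.31/2.47×10^-5 + 2.35/3.36×10^-5) = 3.087×10^-3 rad.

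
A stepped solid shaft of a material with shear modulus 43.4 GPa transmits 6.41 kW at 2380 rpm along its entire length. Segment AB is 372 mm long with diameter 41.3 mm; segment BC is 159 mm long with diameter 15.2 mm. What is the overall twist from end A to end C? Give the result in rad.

0.0188 rad

ω = 2π·2380/60 = 249.2 rad/s, so T = P/ω = 6.41×10³ / 249.2 = 25.72 N·m.
J_AB = π(0.0413)⁴/32 = 2.86×10^-7 m⁴; J_BC = π(0.0152)⁴/32 = 5.24×10^-9 m⁴.
θ = (T/G)·Σ L_i/J_i = (25.72/43.4×10⁹)·(0.372/2.86×10^-7 + 0.159/5.24×10^-9) = 0.01875 rad.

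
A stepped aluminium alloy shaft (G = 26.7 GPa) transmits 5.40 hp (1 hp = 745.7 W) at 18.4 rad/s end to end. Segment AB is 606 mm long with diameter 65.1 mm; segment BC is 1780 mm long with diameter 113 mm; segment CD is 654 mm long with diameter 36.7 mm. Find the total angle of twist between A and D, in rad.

ω = 18.4 rad/s, so T = P/ω = 5.40×745.7 / 18.40 = 218.8 N·m.
J_AB = π(0.0651)⁴/32 = 1.76×10^-6 m⁴; J_BC = π(0.113)⁴/32 = 1.60×10^-5 m⁴; J_CD = π(0.0367)⁴/32 = 1.78×10^-7 m⁴.
θ = (T/G)·Σ L_i/J_i = (218.8/26.7×10⁹)·(0.606/1.76×10^-6 + 1.78/1.60×10^-5 + 0.654/1.78×10^-7) = 0.03383 rad.

0.0338 rad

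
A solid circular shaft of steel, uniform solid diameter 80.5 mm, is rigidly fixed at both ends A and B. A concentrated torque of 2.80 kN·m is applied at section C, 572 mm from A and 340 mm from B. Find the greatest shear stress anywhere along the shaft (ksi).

2.49 ksi

With uniform GJ and both ends fixed, compatibility θ_AC = θ_CB gives T_A·a = T_B·b, together with T_A + T_B = T₀.
T_A = T₀·b/(a+b) = 2800·340/912.0 = 1044 N·m; T_B = 1756 N·m.
τ in each portion: τ_AC = 1.02×10^7 Pa, τ_CB = 1.71×10^7 Pa; maximum is in CB.
τ_max = T_CB·r/J = 1756·0.0403/4.12×10^-6 = 1.715×10^7 Pa.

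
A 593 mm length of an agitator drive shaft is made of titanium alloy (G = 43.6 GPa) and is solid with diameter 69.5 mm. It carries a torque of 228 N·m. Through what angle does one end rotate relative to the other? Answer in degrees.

0.0776°

J = πd⁴/32 = π(0.0695)⁴/32 = 2.291×10^-6 m⁴.
θ = T·L/(G·J) = 228.0 × 0.593 / (43.6×10⁹ × 2.291×10^-6) = 1.354×10^-3 rad.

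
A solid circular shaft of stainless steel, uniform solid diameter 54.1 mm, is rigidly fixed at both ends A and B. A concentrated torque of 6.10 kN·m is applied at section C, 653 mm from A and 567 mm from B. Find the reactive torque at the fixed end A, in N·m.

2830 N·m

With uniform GJ and both ends fixed, compatibility θ_AC = θ_CB gives T_A·a = T_B·b, together with T_A + T_B = T₀.
T_A = T₀·b/(a+b) = 6100·567/1220 = 2835 N·m; T_B = 3265 N·m.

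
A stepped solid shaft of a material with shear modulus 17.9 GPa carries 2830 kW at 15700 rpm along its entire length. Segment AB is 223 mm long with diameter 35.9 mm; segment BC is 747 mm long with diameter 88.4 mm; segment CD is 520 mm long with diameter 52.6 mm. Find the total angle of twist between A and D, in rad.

ω = 2π·15700/60 = 1644 rad/s, so T = P/ω = 2830×10³ / 1644 = 1721 N·m.
J_AB = π(0.0359)⁴/32 = 1.63×10^-7 m⁴; J_BC = π(0.0884)⁴/32 = 6.00×10^-6 m⁴; J_CD = π(0.0526)⁴/32 = 7.52×10^-7 m⁴.
θ = (T/G)·Σ L_i/J_i = (1721/17.9×10⁹)·(0.223/1.63×10^-7 + 0.747/6.00×10^-6 + 0.520/7.52×10^-7) = 0.2100 rad.

0.210 rad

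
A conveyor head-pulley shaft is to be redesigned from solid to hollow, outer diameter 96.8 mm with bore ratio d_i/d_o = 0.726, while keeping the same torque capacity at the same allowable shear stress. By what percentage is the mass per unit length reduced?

Equal τ_max and T ⇒ the solid shaft needs d_s³ = d_o³(1−k⁴), so d_s = 96.8·(1−0.726⁴)^(1/3) = 86.85 mm.
Area ratio A_h/A_s = d_o²(1−k²)/d_s² = (1−k²)/(1−k⁴)^(2/3) = 0.5875.
Mass saving = 1 − 0.5875 = 41.2 %.

41.2 %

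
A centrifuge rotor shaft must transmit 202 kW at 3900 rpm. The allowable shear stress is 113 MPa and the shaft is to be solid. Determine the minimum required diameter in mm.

28.1 mm

ω = 2π·3900/60 = 408.4 rad/s, so T = P/ω = 202×10³ / 408.4 = 494.6 N·m.
For a solid shaft τ_max = 16T/(πd³), so d = (16T/(π τ_allow))^(1/3) = (16·494.6/(π·1.13×10^8))^(1/3) = 0.02814 m.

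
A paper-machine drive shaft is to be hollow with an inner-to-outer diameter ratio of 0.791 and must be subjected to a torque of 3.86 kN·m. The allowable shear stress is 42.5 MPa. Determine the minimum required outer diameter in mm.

91.3 mm

For a hollow shaft with d_i/d_o = 0.791: τ_max = 16T/(π d_o³ (1−k⁴)), so d_o = [16T/(π τ_allow (1−k⁴))]^(1/3) = [16·3860/(π·4.25×10^7·0.6085)]^(1/3) = 0.09126 m.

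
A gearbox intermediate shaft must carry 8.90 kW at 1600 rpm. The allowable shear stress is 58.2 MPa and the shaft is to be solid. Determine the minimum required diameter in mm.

ω = 2π·1600/60 = 167.6 rad/s, so T = P/ω = 8.90×10³ / 167.6 = 53.12 N·m.
For a solid shaft τ_max = 16T/(πd³), so d = (16T/(π τ_allow))^(1/3) = (16·53.12/(π·5.82×10^7))^(1/3) = 0.01669 m.

16.7 mm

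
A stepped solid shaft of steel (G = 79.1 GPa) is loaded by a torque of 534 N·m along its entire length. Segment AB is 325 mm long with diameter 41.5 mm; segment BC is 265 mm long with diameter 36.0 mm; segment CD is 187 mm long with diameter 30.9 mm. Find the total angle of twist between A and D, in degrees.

1.86°

J_AB = π(0.0415)⁴/32 = 2.91×10^-7 m⁴; J_BC = π(0.0360)⁴/32 = 1.65×10^-7 m⁴; J_CD = π(0.0309)⁴/32 = 8.95×10^-8 m⁴.
θ = (T/G)·Σ L_i/J_i = (534.0/79.1×10⁹)·(0.325/2.91×10^-7 + 0.265/1.65×10^-7 + 0.187/8.95×10^-8) = 0.03249 rad.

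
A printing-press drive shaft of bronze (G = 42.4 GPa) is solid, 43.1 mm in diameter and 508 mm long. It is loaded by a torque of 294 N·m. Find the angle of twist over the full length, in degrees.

0.596°

J = πd⁴/32 = π(0.0431)⁴/32 = 3.388×10^-7 m⁴.
θ = T·L/(G·J) = 294.0 × 0.508 / (42.4×10⁹ × 3.388×10^-7) = 0.01040 rad.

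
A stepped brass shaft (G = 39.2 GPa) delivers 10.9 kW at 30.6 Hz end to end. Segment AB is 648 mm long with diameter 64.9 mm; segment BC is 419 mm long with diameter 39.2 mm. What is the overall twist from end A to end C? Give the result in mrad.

3.15 mrad

ω = 2π·30.6 = 192.3 rad/s, so T = P/ω = 10.9×10³ / 192.3 = 56.69 N·m.
J_AB = π(0.0649)⁴/32 = 1.74×10^-6 m⁴; J_BC = π(0.0392)⁴/32 = 2.32×10^-7 m⁴.
θ = (T/G)·Σ L_i/J_i = (56.69/39.2×10⁹)·(0.648/1.74×10^-6 + 0.419/2.32×10^-7) = 3.152×10^-3 rad.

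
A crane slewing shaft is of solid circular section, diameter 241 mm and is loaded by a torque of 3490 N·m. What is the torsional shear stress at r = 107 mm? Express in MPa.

1.13 MPa

J = πd⁴/32 = π(0.241)⁴/32 = 3.312×10^-4 m⁴.
Shear stress varies linearly with radius: τ = T·r/J = 3490 × 0.107 / 3.312×10^-4 = 1.128×10^6 Pa.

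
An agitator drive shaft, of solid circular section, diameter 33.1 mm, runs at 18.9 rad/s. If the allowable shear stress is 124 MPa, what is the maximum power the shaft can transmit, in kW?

J = πd⁴/32 = π(0.0331)⁴/32 = 1.178×10^-7 m⁴.
T_max = τ_allow·J/r = 1.24×10^8 × 1.178×10^-7 / 0.0166 = 882.9 N·m.
ω = 18.9 rad/s, so P_max = T_max·ω = 1.669×10^4 W.

16.7 kW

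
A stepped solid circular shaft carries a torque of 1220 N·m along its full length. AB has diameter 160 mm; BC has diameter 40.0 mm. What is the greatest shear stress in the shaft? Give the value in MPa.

Under the same torque, τ_max = 16T/(πd³) is largest where d is smallest — segment BC (d = 40.0 mm).
τ_max = 16·1220/(π·(0.0400)³) = 9.708×10^7 Pa.

97.1 MPa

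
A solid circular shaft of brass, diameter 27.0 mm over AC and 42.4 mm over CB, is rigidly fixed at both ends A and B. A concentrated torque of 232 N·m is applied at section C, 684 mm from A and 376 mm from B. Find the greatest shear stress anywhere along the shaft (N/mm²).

Compatibility: T_A·a/J_AC = T_B·b/J_CB with T_A + T_B = T₀.
J_AC = 5.22×10^-8 m⁴, J_CB = 3.17×10^-7 m⁴, so T_A = T₀·(J_AC/a)/((J_AC/a)+(J_CB/b)) = 19.23 N·m, T_B = 212.8 N·m.
τ in each portion: τ_AC = 4.98×10^6 Pa, τ_CB = 1.42×10^7 Pa; maximum is in CB.
τ_max = T_CB·r/J = 212.8·0.0212/3.17×10^-7 = 1.422×10^7 Pa.

14.2 N/mm²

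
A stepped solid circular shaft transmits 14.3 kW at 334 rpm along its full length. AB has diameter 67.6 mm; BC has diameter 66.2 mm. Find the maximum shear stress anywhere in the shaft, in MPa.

7.18 MPa

ω = 2π·334/60 = 34.98 rad/s, so T = P/ω = 14.3×10³ / 34.98 = 408.8 N·m.
Under the same torque, τ_max = 16T/(πd³) is largest where d is smallest — segment BC (d = 66.2 mm).
τ_max = 16·408.8/(π·(0.0662)³) = 7.177×10^6 Pa.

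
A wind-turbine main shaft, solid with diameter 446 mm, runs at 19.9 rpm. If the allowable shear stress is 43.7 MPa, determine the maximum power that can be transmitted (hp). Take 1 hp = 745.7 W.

2130 hp

J = πd⁴/32 = π(0.446)⁴/32 = 3.885×10^-3 m⁴.
T_max = τ_allow·J/r = 4.37×10^7 × 3.885×10^-3 / 0.223 = 761200 N·m.
ω = 2π·19.9/60 = 2.084 rad/s, so P_max = T_max·ω = 1.586×10^6 W.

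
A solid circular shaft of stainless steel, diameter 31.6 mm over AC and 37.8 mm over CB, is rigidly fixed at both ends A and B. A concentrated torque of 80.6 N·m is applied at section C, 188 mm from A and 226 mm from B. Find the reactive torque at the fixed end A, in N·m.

29.8 N·m

Compatibility: T_A·a/J_AC = T_B·b/J_CB with T_A + T_B = T₀.
J_AC = 9.79×10^-8 m⁴, J_CB = 2.00×10^-7 m⁴, so T_A = T₀·(J_AC/a)/((J_AC/a)+(J_CB/b)) = 29.82 N·m, T_B = 50.78 N·m.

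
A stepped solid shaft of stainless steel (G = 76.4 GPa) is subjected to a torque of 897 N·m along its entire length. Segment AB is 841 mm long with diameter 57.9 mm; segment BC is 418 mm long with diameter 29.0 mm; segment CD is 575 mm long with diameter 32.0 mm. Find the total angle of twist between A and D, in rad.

J_AB = π(0.0579)⁴/32 = 1.10×10^-6 m⁴; J_BC = π(0.0290)⁴/32 = 6.94×10^-8 m⁴; J_CD = π(0.0320)⁴/32 = 1.03×10^-7 m⁴.
θ = (T/G)·Σ L_i/J_i = (897.0/76.4×10⁹)·(0.841/1.10×10^-6 + 0.418/6.94×10^-8 + 0.575/1.03×10^-7) = 0.1452 rad.

0.145 rad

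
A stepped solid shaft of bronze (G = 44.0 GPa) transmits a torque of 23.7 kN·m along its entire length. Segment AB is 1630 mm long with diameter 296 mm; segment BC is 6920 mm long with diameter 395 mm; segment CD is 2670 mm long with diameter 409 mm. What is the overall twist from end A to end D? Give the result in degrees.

0.186°

J_AB = π(0.296)⁴/32 = 7.54×10^-4 m⁴; J_BC = π(0.395)⁴/32 = 2.39×10^-3 m⁴; J_CD = π(0.409)⁴/32 = 2.75×10^-3 m⁴.
θ = (T/G)·Σ L_i/J_i = (23700/44.0×10⁹)·(1.63/7.54×10^-4 + 6.92/2.39×10^-3 + 2.67/2.75×10^-3) = 3.248×10^-3 rad.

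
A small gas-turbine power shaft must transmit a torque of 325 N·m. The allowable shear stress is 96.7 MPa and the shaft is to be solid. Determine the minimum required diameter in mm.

For a solid shaft τ_max = 16T/(πd³), so d = (16T/(π τ_allow))^(1/3) = (16·325.0/(π·9.67×10^7))^(1/3) = 0.02577 m.

25.8 mm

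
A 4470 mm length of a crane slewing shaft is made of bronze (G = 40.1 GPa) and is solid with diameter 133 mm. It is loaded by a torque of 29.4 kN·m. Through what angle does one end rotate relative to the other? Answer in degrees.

J = πd⁴/32 = π(0.133)⁴/32 = 3.072×10^-5 m⁴.
θ = T·L/(G·J) = 29400 × 4.47 / (40.1×10⁹ × 3.072×10^-5) = 0.1067 rad.

6.11°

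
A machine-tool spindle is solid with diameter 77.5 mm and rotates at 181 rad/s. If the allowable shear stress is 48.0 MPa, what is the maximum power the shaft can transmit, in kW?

J = πd⁴/32 = π(0.0775)⁴/32 = 3.542×10^-6 m⁴.
T_max = τ_allow·J/r = 4.80×10^7 × 3.542×10^-6 / 0.0387 = 4387 N·m.
ω = 181 rad/s, so P_max = T_max·ω = 7.941×10^5 W.

794 kW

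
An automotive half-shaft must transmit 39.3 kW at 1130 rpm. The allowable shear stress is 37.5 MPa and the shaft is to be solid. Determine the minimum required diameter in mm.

ω = 2π·1130/60 = 118.3 rad/s, so T = P/ω = 39.3×10³ / 118.3 = 332.1 N·m.
For a solid shaft τ_max = 16T/(πd³), so d = (16T/(π τ_allow))^(1/3) = (16·332.1/(π·3.75×10^7))^(1/3) = 0.03560 m.

35.6 mm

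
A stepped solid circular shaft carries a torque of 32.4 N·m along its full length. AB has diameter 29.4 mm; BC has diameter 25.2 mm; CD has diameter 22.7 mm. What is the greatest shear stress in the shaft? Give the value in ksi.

Under the same torque, τ_max = 16T/(πd³) is largest where d is smallest — segment CD (d = 22.7 mm).
τ_max = 16·32.40/(π·(0.0227)³) = 1.411×10^7 Pa.

2.05 ksi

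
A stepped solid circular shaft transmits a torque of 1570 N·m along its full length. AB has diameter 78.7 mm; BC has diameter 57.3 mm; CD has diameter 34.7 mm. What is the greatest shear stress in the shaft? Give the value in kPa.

Under the same torque, τ_max = 16T/(πd³) is largest where d is smallest — segment CD (d = 34.7 mm).
τ_max = 16·1570/(π·(0.0347)³) = 1.914×10^8 Pa.

191000 kPa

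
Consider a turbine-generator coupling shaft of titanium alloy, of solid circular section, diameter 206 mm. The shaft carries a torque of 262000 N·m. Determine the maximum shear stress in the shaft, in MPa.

J = πd⁴/32 = π(0.206)⁴/32 = 1.768×10^-4 m⁴.
τ_max = T·r/J = 262000 × 0.103 / 1.768×10^-4 = 1.526×10^8 Pa.

153 MPa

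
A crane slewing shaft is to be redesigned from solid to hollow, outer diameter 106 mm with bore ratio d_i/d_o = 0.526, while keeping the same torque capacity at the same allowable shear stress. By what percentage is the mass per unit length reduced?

Equal τ_max and T ⇒ the solid shaft needs d_s³ = d_o³(1−k⁴), so d_s = 106·(1−0.526⁴)^(1/3) = 103.2 mm.
Area ratio A_h/A_s = d_o²(1−k²)/d_s² = (1−k²)/(1−k⁴)^(2/3) = 0.7628.
Mass saving = 1 − 0.7628 = 23.7 %.

23.7 %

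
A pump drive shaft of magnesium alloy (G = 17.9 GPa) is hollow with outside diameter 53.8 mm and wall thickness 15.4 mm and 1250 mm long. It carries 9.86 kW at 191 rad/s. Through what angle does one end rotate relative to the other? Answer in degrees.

ω = 191 rad/s, so T = P/ω = 9.86×10³ / 191.0 = 51.62 N·m.
J = π(d_o⁴ − d_i⁴)/32 = π(0.0538⁴ − 0.0230⁴)/32 = 7.950×10^-7 m⁴.
θ = T·L/(G·J) = 51.62 × 1.25 / (17.9×10⁹ × 7.950×10^-7) = 4.534×10^-3 rad.

0.260°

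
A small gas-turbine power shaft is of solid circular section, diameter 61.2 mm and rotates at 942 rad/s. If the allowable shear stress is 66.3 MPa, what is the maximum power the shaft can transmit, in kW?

2810 kW

J = πd⁴/32 = π(0.0612)⁴/32 = 1.377×10^-6 m⁴.
T_max = τ_allow·J/r = 6.63×10^7 × 1.377×10^-6 / 0.0306 = 2984 N·m.
ω = 942 rad/s, so P_max = T_max·ω = 2.811×10^6 W.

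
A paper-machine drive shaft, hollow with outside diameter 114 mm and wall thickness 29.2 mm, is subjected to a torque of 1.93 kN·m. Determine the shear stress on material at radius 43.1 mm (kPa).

J = π(d_o⁴ − d_i⁴)/32 = π(0.114⁴ − 0.0556⁴)/32 = 1.564×10^-5 m⁴.
Shear stress varies linearly with radius: τ = T·r/J = 1930 × 0.0431 / 1.564×10^-5 = 5.318×10^6 Pa.

5320 kPa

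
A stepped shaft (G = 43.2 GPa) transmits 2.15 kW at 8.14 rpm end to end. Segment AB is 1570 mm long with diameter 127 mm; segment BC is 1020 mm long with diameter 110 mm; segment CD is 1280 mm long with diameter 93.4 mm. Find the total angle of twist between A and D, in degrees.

1.02°

ω = 2π·8.14/60 = 0.8524 rad/s, so T = P/ω = 2.15×10³ / 0.8524 = 2522 N·m.
J_AB = π(0.127)⁴/32 = 2.55×10^-5 m⁴; J_BC = π(0.110)⁴/32 = 1.44×10^-5 m⁴; J_CD = π(0.0934)⁴/32 = 7.47×10^-6 m⁴.
θ = (T/G)·Σ L_i/J_i = (2522/43.2×10⁹)·(1.57/2.55×10^-5 + 1.02/1.44×10^-5 + 1.28/7.47×10^-6) = 0.01774 rad.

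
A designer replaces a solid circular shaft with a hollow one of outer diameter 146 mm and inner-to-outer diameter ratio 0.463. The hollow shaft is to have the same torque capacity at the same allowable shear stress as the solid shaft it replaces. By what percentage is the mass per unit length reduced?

18.9 %

Equal τ_max and T ⇒ the solid shaft needs d_s³ = d_o³(1−k⁴), so d_s = 146·(1−0.463⁴)^(1/3) = 143.7 mm.
Area ratio A_h/A_s = d_o²(1−k²)/d_s² = (1−k²)/(1−k⁴)^(2/3) = 0.8107.
Mass saving = 1 − 0.8107 = 18.9 %.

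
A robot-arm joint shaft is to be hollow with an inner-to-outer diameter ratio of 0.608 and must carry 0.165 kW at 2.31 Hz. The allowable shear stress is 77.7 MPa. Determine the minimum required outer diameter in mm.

ω = 2π·2.31 = 14.51 rad/s, so T = P/ω = 0.165×10³ / 14.51 = 11.37 N·m.
For a hollow shaft with d_i/d_o = 0.608: τ_max = 16T/(π d_o³ (1−k⁴)), so d_o = [16T/(π τ_allow (1−k⁴))]^(1/3) = [16·11.37/(π·7.77×10^7·0.8633)]^(1/3) = 0.009521 m.

9.52 mm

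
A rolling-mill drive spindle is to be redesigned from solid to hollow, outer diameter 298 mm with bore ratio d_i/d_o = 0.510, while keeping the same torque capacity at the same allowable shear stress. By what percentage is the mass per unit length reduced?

Equal τ_max and T ⇒ the solid shaft needs d_s³ = d_o³(1−k⁴), so d_s = 298·(1−0.510⁴)^(1/3) = 291.1 mm.
Area ratio A_h/A_s = d_o²(1−k²)/d_s² = (1−k²)/(1−k⁴)^(2/3) = 0.7753.
Mass saving = 1 − 0.7753 = 22.5 %.

22.5 %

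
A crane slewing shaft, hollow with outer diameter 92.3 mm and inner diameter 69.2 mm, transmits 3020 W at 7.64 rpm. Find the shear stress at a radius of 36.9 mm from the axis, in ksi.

4.14 ksi

ω = 2π·7.64/60 = 0.8001 rad/s, so T = P/ω = 3020 / 0.8001 = 3775 N·m.
J = π(d_o⁴ − d_i⁴)/32 = π(0.0923⁴ − 0.0692⁴)/32 = 4.874×10^-6 m⁴.
Shear stress varies linearly with radius: τ = T·r/J = 3775 × 0.0369 / 4.874×10^-6 = 2.858×10^7 Pa.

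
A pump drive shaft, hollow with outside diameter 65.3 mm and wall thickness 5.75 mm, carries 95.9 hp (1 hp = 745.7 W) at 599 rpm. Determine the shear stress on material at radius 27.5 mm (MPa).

ω = 2π·599/60 = 62.73 rad/s, so T = P/ω = 95.9×745.7 / 62.73 = 1140 N·m.
J = π(d_o⁴ − d_i⁴)/32 = π(0.0653⁴ − 0.0538⁴)/32 = 9.626×10^-7 m⁴.
Shear stress varies linearly with radius: τ = T·r/J = 1140 × 0.0275 / 9.626×10^-7 = 3.257×10^7 Pa.

32.6 MPa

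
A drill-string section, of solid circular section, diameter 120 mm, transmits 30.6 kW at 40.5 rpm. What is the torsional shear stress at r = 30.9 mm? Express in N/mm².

11.0 N/mm²

ω = 2π·40.5/60 = 4.241 rad/s, so T = P/ω = 30.6×10³ / 4.241 = 7215 N·m.
J = πd⁴/32 = π(0.120)⁴/32 = 2.036×10^-5 m⁴.
Shear stress varies linearly with radius: τ = T·r/J = 7215 × 0.0309 / 2.036×10^-5 = 1.095×10^7 Pa.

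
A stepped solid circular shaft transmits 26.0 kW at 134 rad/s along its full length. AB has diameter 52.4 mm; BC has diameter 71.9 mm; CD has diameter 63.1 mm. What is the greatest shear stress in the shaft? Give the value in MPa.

ω = 134 rad/s, so T = P/ω = 26.0×10³ / 134.0 = 194.0 N·m.
Under the same torque, τ_max = 16T/(πd³) is largest where d is smallest — segment AB (d = 52.4 mm).
τ_max = 16·194.0/(π·(0.0524)³) = 6.868×10^6 Pa.

6.87 MPa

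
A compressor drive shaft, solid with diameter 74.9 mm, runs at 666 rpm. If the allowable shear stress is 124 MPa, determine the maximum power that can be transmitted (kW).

714 kW

J = πd⁴/32 = π(0.0749)⁴/32 = 3.090×10^-6 m⁴.
T_max = τ_allow·J/r = 1.24×10^8 × 3.090×10^-6 / 0.0375 = 10230 N·m.
ω = 2π·666/60 = 69.74 rad/s, so P_max = T_max·ω = 7.135×10^5 W.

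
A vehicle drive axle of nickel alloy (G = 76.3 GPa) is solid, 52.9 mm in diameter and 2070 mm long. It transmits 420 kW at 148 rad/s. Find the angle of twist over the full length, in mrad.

100 mrad

ω = 148 rad/s, so T = P/ω = 420×10³ / 148.0 = 2838 N·m.
J = πd⁴/32 = π(0.0529)⁴/32 = 7.688×10^-7 m⁴.
θ = T·L/(G·J) = 2838 × 2.07 / (76.3×10⁹ × 7.688×10^-7) = 0.1001 rad.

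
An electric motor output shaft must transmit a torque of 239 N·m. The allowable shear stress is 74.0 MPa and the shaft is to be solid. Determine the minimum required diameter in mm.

For a solid shaft τ_max = 16T/(πd³), so d = (16T/(π τ_allow))^(1/3) = (16·239.0/(π·7.40×10^7))^(1/3) = 0.02543 m.

25.4 mm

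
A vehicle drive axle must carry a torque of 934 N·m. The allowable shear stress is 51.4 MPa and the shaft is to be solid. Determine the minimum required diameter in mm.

45.2 mm

For a solid shaft τ_max = 16T/(πd³), so d = (16T/(π τ_allow))^(1/3) = (16·934.0/(π·5.14×10^7))^(1/3) = 0.04523 m.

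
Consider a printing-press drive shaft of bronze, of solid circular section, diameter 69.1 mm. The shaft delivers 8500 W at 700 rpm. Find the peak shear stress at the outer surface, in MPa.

1.79 MPa

ω = 2π·700/60 = 73.30 rad/s, so T = P/ω = 8500 / 73.30 = 116.0 N·m.
J = πd⁴/32 = π(0.0691)⁴/32 = 2.238×10^-6 m⁴.
τ_max = T·r/J = 116.0 × 0.0345 / 2.238×10^-6 = 1.790×10^6 Pa.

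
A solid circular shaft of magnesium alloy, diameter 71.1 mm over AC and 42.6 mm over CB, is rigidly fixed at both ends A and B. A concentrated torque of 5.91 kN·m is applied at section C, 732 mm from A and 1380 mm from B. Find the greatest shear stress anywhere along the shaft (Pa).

Compatibility: T_A·a/J_AC = T_B·b/J_CB with T_A + T_B = T₀.
J_AC = 2.51×10^-6 m⁴, J_CB = 3.23×10^-7 m⁴, so T_A = T₀·(J_AC/a)/((J_AC/a)+(J_CB/b)) = 5532 N·m, T_B = 378.1 N·m.
τ in each portion: τ_AC = 7.84×10^7 Pa, τ_CB = 2.49×10^7 Pa; maximum is in AC.
τ_max = T_AC·r/J = 5532·0.0355/2.51×10^-6 = 7.838×10^7 Pa.

7.84e7 Pa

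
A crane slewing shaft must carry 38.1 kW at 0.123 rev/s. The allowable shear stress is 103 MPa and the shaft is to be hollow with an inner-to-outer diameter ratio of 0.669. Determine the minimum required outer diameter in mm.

145 mm

ω = 2π·0.123 = 0.7728 rad/s, so T = P/ω = 38.1×10³ / 0.7728 = 49300 N·m.
For a hollow shaft with d_i/d_o = 0.669: τ_max = 16T/(π d_o³ (1−k⁴)), so d_o = [16T/(π τ_allow (1−k⁴))]^(1/3) = [16·49300/(π·1.03×10^8·0.7997)]^(1/3) = 0.1450 m.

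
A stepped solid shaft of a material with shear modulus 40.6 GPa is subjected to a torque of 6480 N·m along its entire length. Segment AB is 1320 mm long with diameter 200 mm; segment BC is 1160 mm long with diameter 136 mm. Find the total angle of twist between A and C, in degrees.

J_AB = π(0.200)⁴/32 = 1.57×10^-4 m⁴; J_BC = π(0.136)⁴/32 = 3.36×10^-5 m⁴.
θ = (T/G)·Σ L_i/J_i = (6480/40.6×10⁹)·(1.32/1.57×10^-4 + 1.16/3.36×10^-5) = 6.854×10^-3 rad.

0.393°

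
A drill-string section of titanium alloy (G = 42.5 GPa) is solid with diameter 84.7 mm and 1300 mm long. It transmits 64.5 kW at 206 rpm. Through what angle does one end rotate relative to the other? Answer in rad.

ω = 2π·206/60 = 21.57 rad/s, so T = P/ω = 64.5×10³ / 21.57 = 2990 N·m.
J = πd⁴/32 = π(0.0847)⁴/32 = 5.053×10^-6 m⁴.
θ = T·L/(G·J) = 2990 × 1.30 / (42.5×10⁹ × 5.053×10^-6) = 0.01810 rad.

0.0181 rad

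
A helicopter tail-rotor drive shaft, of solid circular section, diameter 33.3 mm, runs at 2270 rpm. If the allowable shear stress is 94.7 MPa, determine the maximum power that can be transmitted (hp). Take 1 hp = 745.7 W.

J = πd⁴/32 = π(0.0333)⁴/32 = 1.207×10^-7 m⁴.
T_max = τ_allow·J/r = 9.47×10^7 × 1.207×10^-7 / 0.0166 = 686.6 N·m.
ω = 2π·2270/60 = 237.7 rad/s, so P_max = T_max·ω = 1.632×10^5 W.

219 hp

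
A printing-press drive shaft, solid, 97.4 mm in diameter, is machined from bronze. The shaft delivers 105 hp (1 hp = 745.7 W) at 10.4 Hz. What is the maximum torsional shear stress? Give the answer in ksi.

0.958 ksi

ω = 2π·10.4 = 65.35 rad/s, so T = P/ω = 105×745.7 / 65.35 = 1198 N·m.
J = πd⁴/32 = π(0.0974)⁴/32 = 8.836×10^-6 m⁴.
τ_max = T·r/J = 1198 × 0.0487 / 8.836×10^-6 = 6.604×10^6 Pa.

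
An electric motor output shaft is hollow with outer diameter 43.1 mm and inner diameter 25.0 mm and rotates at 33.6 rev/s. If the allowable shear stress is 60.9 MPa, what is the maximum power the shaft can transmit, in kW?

179 kW

J = π(d_o⁴ − d_i⁴)/32 = π(0.0431⁴ − 0.0250⁴)/32 = 3.004×10^-7 m⁴.
T_max = τ_allow·J/r = 6.09×10^7 × 3.004×10^-7 / 0.0215 = 849.0 N·m.
ω = 2π·33.6 = 211.1 rad/s, so P_max = T_max·ω = 1.792×10^5 W.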